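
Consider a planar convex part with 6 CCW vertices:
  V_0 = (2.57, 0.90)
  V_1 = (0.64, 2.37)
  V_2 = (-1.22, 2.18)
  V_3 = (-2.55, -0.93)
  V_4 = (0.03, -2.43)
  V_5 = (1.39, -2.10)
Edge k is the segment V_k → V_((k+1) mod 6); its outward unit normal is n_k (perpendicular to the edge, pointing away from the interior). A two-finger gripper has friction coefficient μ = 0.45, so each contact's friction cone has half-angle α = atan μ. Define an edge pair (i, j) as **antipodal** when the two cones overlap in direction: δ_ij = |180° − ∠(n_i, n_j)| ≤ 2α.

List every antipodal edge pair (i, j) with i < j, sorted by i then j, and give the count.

count = 4; pairs: (0,3), (1,3), (1,4), (2,5)

α = atan 0.45 = 24.23°;  2α = 48.46°
n_0 = (+0.6059, +0.7955)
n_1 = (-0.1016, +0.9948)
n_2 = (-0.9195, +0.3932)
n_3 = (-0.5026, -0.8645)
n_4 = (+0.2358, -0.9718)
n_5 = (+0.9306, -0.3660)
  (0,1): δ = 136.87°  ·
  (0,2): δ = 75.86°  ·
  (0,3): δ = 7.12°  ✓
  (0,4): δ = 50.93°  ·
  (0,5): δ = 105.82°  ·
  (1,2): δ = 118.99°  ·
  (1,3): δ = 36.01°  ✓
  (1,4): δ = 7.81°  ✓
  (1,5): δ = 62.70°  ·
  (2,3): δ = 97.02°  ·
  (2,4): δ = 53.21°  ·
  (2,5): δ = 1.68°  ✓
  (3,4): δ = 136.19°  ·
  (3,5): δ = 81.30°  ·
  (4,5): δ = 125.11°  ·
antipodal pairs: 4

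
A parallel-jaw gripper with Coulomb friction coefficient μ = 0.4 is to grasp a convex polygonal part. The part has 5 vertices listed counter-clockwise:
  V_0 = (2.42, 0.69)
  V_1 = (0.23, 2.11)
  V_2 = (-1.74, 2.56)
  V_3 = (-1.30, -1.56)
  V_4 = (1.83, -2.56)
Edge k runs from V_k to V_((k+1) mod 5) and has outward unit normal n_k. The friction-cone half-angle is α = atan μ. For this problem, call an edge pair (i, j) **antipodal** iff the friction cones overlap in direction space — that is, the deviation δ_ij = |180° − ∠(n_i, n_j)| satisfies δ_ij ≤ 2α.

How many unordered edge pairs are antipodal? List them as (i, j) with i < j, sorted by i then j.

α = atan 0.4 = 21.80°;  2α = 43.60°
n_0 = (+0.5440, +0.8391)
n_1 = (+0.2227, +0.9749)
n_2 = (-0.9943, -0.1062)
n_3 = (-0.3043, -0.9526)
n_4 = (+0.9839, -0.1786)
  (0,1): δ = 159.91°  ·
  (0,2): δ = 50.94°  ·
  (0,3): δ = 15.24°  ✓
  (0,4): δ = 112.67°  ·
  (1,2): δ = 71.04°  ·
  (1,3): δ = 4.85°  ✓
  (1,4): δ = 92.58°  ·
  (2,3): δ = 113.81°  ·
  (2,4): δ = 16.39°  ✓
  (3,4): δ = 82.57°  ·
antipodal pairs: 3

count = 3; pairs: (0,3), (1,3), (2,4)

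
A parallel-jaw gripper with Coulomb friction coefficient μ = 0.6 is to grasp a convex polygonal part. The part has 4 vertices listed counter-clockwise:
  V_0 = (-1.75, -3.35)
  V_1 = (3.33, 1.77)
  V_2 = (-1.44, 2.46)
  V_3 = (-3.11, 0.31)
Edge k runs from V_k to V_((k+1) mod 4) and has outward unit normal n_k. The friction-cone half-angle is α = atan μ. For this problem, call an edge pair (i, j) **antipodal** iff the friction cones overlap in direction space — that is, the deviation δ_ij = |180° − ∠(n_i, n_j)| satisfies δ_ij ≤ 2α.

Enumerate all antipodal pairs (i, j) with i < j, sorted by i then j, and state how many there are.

α = atan 0.6 = 30.96°;  2α = 61.93°
n_0 = (+0.7099, -0.7043)
n_1 = (+0.1432, +0.9897)
n_2 = (-0.7897, +0.6134)
n_3 = (-0.9374, -0.3483)
  (0,1): δ = 53.46°  ✓
  (0,2): δ = 6.94°  ✓
  (0,3): δ = 65.16°  ·
  (1,2): δ = 119.61°  ·
  (1,3): δ = 61.38°  ✓
  (2,3): δ = 121.78°  ·
antipodal pairs: 3

count = 3; pairs: (0,1), (0,2), (1,3)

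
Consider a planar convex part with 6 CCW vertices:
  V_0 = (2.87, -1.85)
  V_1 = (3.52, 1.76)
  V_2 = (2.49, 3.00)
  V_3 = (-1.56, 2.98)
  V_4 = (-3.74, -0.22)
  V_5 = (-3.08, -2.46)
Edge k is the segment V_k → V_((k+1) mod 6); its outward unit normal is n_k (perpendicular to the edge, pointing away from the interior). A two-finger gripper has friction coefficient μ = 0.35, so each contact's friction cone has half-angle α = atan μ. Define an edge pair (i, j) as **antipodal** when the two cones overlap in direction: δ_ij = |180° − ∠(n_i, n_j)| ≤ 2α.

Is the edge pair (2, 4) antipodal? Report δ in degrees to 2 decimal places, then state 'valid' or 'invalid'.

α = atan 0.35 = 19.29°;  2α = 38.58°
edge 2: e_2 = (-4.05, -0.02);  n_2 = (-0.0049, +1.0000)
edge 4: e_4 = (+0.66, -2.24);  n_4 = (-0.9592, -0.2826)
∠(n_2, n_4) = 106.13°
δ = |180° − 106.13°| = 73.87°
73.87° > 2α = 38.58°  →  invalid

δ = 73.87°, invalid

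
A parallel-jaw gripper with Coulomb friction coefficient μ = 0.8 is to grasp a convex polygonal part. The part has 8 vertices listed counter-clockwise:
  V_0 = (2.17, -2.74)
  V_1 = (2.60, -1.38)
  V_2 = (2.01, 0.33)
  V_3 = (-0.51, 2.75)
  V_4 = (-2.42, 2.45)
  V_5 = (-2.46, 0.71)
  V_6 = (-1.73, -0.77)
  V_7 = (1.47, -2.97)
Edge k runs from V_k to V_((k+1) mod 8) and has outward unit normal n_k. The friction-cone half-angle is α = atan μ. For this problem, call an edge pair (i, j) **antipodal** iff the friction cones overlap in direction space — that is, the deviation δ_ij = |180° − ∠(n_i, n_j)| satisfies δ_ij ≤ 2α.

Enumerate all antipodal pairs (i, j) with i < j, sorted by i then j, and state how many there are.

count = 15; pairs: (0,3), (0,4), (0,5), (0,6), (1,4), (1,5), (1,6), (2,4), (2,5), (2,6), (2,7), (3,5), (3,6), (3,7), (4,7)

α = atan 0.8 = 38.66°;  2α = 77.32°
n_0 = (+0.9535, -0.3015)
n_1 = (+0.9453, +0.3262)
n_2 = (+0.6927, +0.7213)
n_3 = (-0.1552, +0.9879)
n_4 = (-0.9997, +0.0230)
n_5 = (-0.8968, -0.4424)
n_6 = (-0.5665, -0.8240)
n_7 = (+0.3122, -0.9500)
  (0,1): δ = 143.42°  ·
  (0,2): δ = 116.29°  ·
  (0,3): δ = 63.53°  ✓
  (0,4): δ = 16.23°  ✓
  (0,5): δ = 43.80°  ✓
  (0,6): δ = 73.04°  ✓
  (0,7): δ = 125.73°  ·
  (1,2): δ = 152.88°  ·
  (1,3): δ = 100.11°  ·
  (1,4): δ = 20.35°  ✓
  (1,5): δ = 7.22°  ✓
  (1,6): δ = 36.46°  ✓
  (1,7): δ = 89.15°  ·
  (2,3): δ = 127.23°  ·
  (2,4): δ = 47.48°  ✓
  (2,5): δ = 19.91°  ✓
  (2,6): δ = 9.33°  ✓
  (2,7): δ = 62.03°  ✓
  (3,4): δ = 100.24°  ·
  (3,5): δ = 72.67°  ✓
  (3,6): δ = 43.43°  ✓
  (3,7): δ = 9.26°  ✓
  (4,5): δ = 152.43°  ·
  (4,6): δ = 123.19°  ·
  (4,7): δ = 70.49°  ✓
  (5,6): δ = 150.76°  ·
  (5,7): δ = 98.07°  ·
  (6,7): δ = 127.30°  ·
antipodal pairs: 15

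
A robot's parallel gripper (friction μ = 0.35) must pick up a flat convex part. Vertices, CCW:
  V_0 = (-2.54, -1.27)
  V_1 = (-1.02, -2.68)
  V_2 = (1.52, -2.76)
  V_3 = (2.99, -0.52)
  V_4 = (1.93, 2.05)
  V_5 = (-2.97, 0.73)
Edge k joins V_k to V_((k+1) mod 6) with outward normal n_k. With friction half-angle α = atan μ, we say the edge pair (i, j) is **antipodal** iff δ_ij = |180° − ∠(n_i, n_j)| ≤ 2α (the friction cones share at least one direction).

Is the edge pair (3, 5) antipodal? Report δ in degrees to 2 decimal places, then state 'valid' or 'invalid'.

δ = 10.28°, valid

α = atan 0.35 = 19.29°;  2α = 38.58°
edge 3: e_3 = (-1.06, +2.57);  n_3 = (+0.9245, +0.3813)
edge 5: e_5 = (+0.43, -2.00);  n_5 = (-0.9777, -0.2102)
∠(n_3, n_5) = 169.72°
δ = |180° − 169.72°| = 10.28°
10.28° ≤ 2α = 38.58°  →  valid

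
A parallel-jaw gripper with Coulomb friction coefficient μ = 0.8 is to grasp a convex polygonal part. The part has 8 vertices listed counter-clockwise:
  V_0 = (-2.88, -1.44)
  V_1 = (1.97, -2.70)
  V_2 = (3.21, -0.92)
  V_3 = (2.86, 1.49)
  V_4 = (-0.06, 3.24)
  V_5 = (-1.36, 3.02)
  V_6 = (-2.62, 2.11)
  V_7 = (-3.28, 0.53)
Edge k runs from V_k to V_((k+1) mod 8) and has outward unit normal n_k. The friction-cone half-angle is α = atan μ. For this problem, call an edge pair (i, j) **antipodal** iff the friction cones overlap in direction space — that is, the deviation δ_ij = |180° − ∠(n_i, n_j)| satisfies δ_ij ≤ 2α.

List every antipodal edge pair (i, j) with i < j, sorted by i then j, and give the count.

α = atan 0.8 = 38.66°;  2α = 77.32°
n_0 = (-0.2514, -0.9679)
n_1 = (+0.8205, -0.5716)
n_2 = (+0.9896, +0.1437)
n_3 = (+0.5141, +0.8578)
n_4 = (-0.1669, +0.9860)
n_5 = (-0.5855, +0.8107)
n_6 = (-0.9227, +0.3854)
n_7 = (-0.9800, -0.1990)
  (0,1): δ = 110.30°  ·
  (0,2): δ = 67.17°  ✓
  (0,3): δ = 16.37°  ✓
  (0,4): δ = 24.17°  ✓
  (0,5): δ = 50.40°  ✓
  (0,6): δ = 81.89°  ·
  (0,7): δ = 116.04°  ·
  (1,2): δ = 136.87°  ·
  (1,3): δ = 86.07°  ·
  (1,4): δ = 45.53°  ✓
  (1,5): δ = 19.30°  ✓
  (1,6): δ = 12.19°  ✓
  (1,7): δ = 46.34°  ✓
  (2,3): δ = 129.20°  ·
  (2,4): δ = 88.66°  ·
  (2,5): δ = 62.43°  ✓
  (2,6): δ = 30.93°  ✓
  (2,7): δ = 3.21°  ✓
  (3,4): δ = 139.46°  ·
  (3,5): δ = 113.23°  ·
  (3,6): δ = 81.74°  ·
  (3,7): δ = 47.59°  ✓
  (4,5): δ = 153.77°  ·
  (4,6): δ = 122.28°  ·
  (4,7): δ = 88.13°  ·
  (5,6): δ = 148.51°  ·
  (5,7): δ = 114.36°  ·
  (6,7): δ = 145.85°  ·
antipodal pairs: 12

count = 12; pairs: (0,2), (0,3), (0,4), (0,5), (1,4), (1,5), (1,6), (1,7), (2,5), (2,6), (2,7), (3,7)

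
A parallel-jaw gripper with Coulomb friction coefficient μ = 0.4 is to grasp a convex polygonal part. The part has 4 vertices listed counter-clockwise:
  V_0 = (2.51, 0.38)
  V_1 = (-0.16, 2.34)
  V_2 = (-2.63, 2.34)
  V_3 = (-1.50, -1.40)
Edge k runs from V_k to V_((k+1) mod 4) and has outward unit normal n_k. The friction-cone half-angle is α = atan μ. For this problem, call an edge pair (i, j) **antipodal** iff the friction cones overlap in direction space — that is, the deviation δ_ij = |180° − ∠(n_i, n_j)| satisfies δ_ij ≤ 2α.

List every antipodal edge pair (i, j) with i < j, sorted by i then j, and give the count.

α = atan 0.4 = 21.80°;  2α = 43.60°
n_0 = (+0.5918, +0.8061)
n_1 = (+0.0000, +1.0000)
n_2 = (-0.9573, -0.2892)
n_3 = (+0.4057, -0.9140)
  (0,1): δ = 143.72°  ·
  (0,2): δ = 36.91°  ✓
  (0,3): δ = 60.22°  ·
  (1,2): δ = 73.19°  ·
  (1,3): δ = 23.94°  ✓
  (2,3): δ = 82.88°  ·
antipodal pairs: 2

count = 2; pairs: (0,2), (1,3)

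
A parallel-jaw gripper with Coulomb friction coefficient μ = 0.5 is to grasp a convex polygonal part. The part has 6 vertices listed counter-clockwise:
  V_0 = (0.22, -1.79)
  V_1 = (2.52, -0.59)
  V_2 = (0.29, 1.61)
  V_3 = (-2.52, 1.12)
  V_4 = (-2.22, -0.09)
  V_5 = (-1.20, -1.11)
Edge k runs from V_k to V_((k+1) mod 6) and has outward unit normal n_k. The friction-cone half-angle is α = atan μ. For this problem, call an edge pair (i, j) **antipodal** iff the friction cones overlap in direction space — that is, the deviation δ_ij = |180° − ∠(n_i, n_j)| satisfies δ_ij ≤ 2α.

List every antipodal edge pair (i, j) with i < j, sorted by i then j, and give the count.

count = 5; pairs: (0,2), (1,3), (1,4), (1,5), (2,5)

α = atan 0.5 = 26.57°;  2α = 53.13°
n_0 = (+0.4626, -0.8866)
n_1 = (+0.7023, +0.7119)
n_2 = (-0.1718, +0.9851)
n_3 = (-0.9706, -0.2406)
n_4 = (-0.7071, -0.7071)
n_5 = (-0.4319, -0.9019)
  (0,1): δ = 72.16°  ·
  (0,2): δ = 17.66°  ✓
  (0,3): δ = 76.37°  ·
  (0,4): δ = 107.45°  ·
  (0,5): δ = 126.86°  ·
  (1,2): δ = 125.50°  ·
  (1,3): δ = 31.46°  ✓
  (1,4): δ = 0.39°  ✓
  (1,5): δ = 19.02°  ✓
  (2,3): δ = 85.97°  ·
  (2,4): δ = 54.89°  ·
  (2,5): δ = 35.48°  ✓
  (3,4): δ = 148.92°  ·
  (3,5): δ = 129.51°  ·
  (4,5): δ = 160.59°  ·
antipodal pairs: 5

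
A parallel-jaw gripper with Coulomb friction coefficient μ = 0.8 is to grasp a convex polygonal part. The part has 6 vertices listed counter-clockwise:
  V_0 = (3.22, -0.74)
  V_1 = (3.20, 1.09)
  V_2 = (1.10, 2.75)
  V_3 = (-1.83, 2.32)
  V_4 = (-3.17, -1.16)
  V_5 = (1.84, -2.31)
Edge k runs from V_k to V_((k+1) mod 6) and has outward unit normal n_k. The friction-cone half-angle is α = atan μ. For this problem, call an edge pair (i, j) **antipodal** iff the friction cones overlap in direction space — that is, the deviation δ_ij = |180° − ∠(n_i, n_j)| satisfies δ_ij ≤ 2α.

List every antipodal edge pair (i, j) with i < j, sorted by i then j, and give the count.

α = atan 0.8 = 38.66°;  2α = 77.32°
n_0 = (+0.9999, +0.0109)
n_1 = (+0.6201, +0.7845)
n_2 = (-0.1452, +0.9894)
n_3 = (-0.9332, +0.3593)
n_4 = (-0.2237, -0.9747)
n_5 = (+0.7511, -0.6602)
  (0,1): δ = 128.95°  ·
  (0,2): δ = 82.28°  ·
  (0,3): δ = 21.69°  ✓
  (0,4): δ = 76.45°  ✓
  (0,5): δ = 138.06°  ·
  (1,2): δ = 133.33°  ·
  (1,3): δ = 72.73°  ✓
  (1,4): δ = 25.40°  ✓
  (1,5): δ = 87.01°  ·
  (2,3): δ = 119.41°  ·
  (2,4): δ = 21.28°  ✓
  (2,5): δ = 40.34°  ✓
  (3,4): δ = 81.87°  ·
  (3,5): δ = 20.26°  ✓
  (4,5): δ = 118.39°  ·
antipodal pairs: 7

count = 7; pairs: (0,3), (0,4), (1,3), (1,4), (2,4), (2,5), (3,5)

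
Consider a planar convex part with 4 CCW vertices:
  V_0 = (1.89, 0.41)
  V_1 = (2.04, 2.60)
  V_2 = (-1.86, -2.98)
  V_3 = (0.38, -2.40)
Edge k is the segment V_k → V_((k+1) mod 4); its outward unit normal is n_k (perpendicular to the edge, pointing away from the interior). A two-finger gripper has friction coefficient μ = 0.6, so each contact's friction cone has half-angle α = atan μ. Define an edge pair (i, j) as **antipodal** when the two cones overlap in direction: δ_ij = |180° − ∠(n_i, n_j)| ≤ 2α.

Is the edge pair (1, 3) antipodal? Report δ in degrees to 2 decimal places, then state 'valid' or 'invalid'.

α = atan 0.6 = 30.96°;  2α = 61.93°
edge 1: e_1 = (-3.90, -5.58);  n_1 = (-0.8196, +0.5729)
edge 3: e_3 = (+1.51, +2.81);  n_3 = (+0.8809, -0.4734)
∠(n_1, n_3) = 173.30°
δ = |180° − 173.30°| = 6.70°
6.70° ≤ 2α = 61.93°  →  valid

δ = 6.70°, valid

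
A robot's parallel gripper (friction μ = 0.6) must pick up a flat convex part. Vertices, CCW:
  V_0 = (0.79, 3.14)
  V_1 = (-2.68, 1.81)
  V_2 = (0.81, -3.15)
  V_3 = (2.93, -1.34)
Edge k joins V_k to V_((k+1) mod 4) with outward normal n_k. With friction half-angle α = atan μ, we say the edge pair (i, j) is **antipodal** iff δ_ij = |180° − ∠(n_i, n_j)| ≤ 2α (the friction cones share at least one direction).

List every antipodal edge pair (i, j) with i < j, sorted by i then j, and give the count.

count = 2; pairs: (0,2), (1,3)

α = atan 0.6 = 30.96°;  2α = 61.93°
n_0 = (-0.3579, +0.9338)
n_1 = (-0.8178, -0.5755)
n_2 = (+0.6493, -0.7605)
n_3 = (+0.9023, +0.4310)
  (0,1): δ = 75.84°  ·
  (0,2): δ = 19.52°  ✓
  (0,3): δ = 94.56°  ·
  (1,2): δ = 84.64°  ·
  (1,3): δ = 9.60°  ✓
  (2,3): δ = 104.96°  ·
antipodal pairs: 2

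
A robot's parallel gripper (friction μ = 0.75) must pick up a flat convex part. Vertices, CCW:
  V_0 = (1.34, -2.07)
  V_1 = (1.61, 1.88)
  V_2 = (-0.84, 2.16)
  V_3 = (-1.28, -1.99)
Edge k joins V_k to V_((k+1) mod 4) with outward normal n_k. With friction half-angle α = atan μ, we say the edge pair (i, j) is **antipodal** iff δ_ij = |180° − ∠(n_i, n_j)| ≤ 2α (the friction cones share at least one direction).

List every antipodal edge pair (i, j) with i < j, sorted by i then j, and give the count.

α = atan 0.75 = 36.87°;  2α = 73.74°
n_0 = (+0.9977, -0.0682)
n_1 = (+0.1135, +0.9935)
n_2 = (-0.9944, +0.1054)
n_3 = (-0.0305, -0.9995)
  (0,1): δ = 92.61°  ·
  (0,2): δ = 2.14°  ✓
  (0,3): δ = 92.16°  ·
  (1,2): δ = 89.53°  ·
  (1,3): δ = 4.77°  ✓
  (2,3): δ = 85.70°  ·
antipodal pairs: 2

count = 2; pairs: (0,2), (1,3)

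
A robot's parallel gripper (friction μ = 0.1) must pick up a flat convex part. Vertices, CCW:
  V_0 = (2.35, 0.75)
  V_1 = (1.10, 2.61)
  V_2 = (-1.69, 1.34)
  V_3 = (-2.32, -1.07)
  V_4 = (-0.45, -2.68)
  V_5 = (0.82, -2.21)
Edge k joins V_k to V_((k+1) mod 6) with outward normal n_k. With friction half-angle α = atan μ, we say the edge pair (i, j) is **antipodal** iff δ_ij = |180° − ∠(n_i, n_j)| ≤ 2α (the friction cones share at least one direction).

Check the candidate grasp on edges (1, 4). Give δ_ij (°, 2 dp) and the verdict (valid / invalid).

α = atan 0.1 = 5.71°;  2α = 11.42°
edge 1: e_1 = (-2.79, -1.27);  n_1 = (-0.4143, +0.9101)
edge 4: e_4 = (+1.27, +0.47);  n_4 = (+0.3471, -0.9378)
∠(n_1, n_4) = 175.83°
δ = |180° − 175.83°| = 4.17°
4.17° ≤ 2α = 11.42°  →  valid

δ = 4.17°, valid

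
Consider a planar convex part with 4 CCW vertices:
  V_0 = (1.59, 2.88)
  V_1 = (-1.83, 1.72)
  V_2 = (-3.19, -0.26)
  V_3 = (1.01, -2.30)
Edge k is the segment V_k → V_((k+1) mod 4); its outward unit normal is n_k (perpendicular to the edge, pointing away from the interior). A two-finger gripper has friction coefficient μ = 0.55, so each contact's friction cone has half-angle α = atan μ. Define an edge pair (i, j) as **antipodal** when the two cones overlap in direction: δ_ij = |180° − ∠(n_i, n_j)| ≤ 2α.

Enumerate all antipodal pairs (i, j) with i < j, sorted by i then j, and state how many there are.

count = 2; pairs: (0,2), (1,3)

α = atan 0.55 = 28.81°;  2α = 57.62°
n_0 = (-0.3212, +0.9470)
n_1 = (-0.8243, +0.5662)
n_2 = (-0.4369, -0.8995)
n_3 = (+0.9938, -0.1113)
  (0,1): δ = 143.22°  ·
  (0,2): δ = 44.64°  ✓
  (0,3): δ = 64.88°  ·
  (1,2): δ = 81.42°  ·
  (1,3): δ = 28.10°  ✓
  (2,3): δ = 70.48°  ·
antipodal pairs: 2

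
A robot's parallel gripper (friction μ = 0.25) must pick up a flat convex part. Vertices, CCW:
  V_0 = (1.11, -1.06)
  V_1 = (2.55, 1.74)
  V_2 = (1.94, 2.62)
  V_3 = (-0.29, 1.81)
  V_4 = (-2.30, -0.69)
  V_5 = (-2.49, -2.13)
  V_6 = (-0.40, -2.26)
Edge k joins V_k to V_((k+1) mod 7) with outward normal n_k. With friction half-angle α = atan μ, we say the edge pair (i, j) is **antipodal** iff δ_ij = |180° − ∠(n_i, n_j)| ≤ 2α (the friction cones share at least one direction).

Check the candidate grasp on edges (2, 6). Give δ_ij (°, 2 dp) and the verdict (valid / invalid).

δ = 18.51°, valid

α = atan 0.25 = 14.04°;  2α = 28.07°
edge 2: e_2 = (-2.23, -0.81);  n_2 = (-0.3414, +0.9399)
edge 6: e_6 = (+1.51, +1.20);  n_6 = (+0.6222, -0.7829)
∠(n_2, n_6) = 161.49°
δ = |180° − 161.49°| = 18.51°
18.51° ≤ 2α = 28.07°  →  valid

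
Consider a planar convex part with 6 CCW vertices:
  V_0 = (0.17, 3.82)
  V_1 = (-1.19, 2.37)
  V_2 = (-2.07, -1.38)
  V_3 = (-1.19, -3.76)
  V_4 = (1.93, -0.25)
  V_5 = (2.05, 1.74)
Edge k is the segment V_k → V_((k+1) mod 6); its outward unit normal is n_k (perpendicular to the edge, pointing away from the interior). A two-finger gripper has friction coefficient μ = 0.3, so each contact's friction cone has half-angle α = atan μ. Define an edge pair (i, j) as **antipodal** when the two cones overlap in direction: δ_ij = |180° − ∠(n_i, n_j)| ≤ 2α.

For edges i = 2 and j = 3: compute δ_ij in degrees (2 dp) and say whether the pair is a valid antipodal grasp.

δ = 61.93°, invalid

α = atan 0.3 = 16.70°;  2α = 33.40°
edge 2: e_2 = (+0.88, -2.38);  n_2 = (-0.9379, -0.3468)
edge 3: e_3 = (+3.12, +3.51);  n_3 = (+0.7474, -0.6644)
∠(n_2, n_3) = 118.07°
δ = |180° − 118.07°| = 61.93°
61.93° > 2α = 33.40°  →  invalid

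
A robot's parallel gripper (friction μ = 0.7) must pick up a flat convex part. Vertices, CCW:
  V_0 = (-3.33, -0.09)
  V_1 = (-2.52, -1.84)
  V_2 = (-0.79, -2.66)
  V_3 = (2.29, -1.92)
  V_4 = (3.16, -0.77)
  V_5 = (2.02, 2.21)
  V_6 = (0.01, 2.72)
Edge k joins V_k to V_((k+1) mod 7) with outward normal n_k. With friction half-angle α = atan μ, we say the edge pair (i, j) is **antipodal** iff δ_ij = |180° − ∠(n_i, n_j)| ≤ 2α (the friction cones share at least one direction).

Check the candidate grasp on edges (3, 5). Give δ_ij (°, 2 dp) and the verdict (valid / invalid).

δ = 67.13°, valid

α = atan 0.7 = 34.99°;  2α = 69.98°
edge 3: e_3 = (+0.87, +1.15);  n_3 = (+0.7975, -0.6033)
edge 5: e_5 = (-2.01, +0.51);  n_5 = (+0.2459, +0.9693)
∠(n_3, n_5) = 112.87°
δ = |180° − 112.87°| = 67.13°
67.13° ≤ 2α = 69.98°  →  valid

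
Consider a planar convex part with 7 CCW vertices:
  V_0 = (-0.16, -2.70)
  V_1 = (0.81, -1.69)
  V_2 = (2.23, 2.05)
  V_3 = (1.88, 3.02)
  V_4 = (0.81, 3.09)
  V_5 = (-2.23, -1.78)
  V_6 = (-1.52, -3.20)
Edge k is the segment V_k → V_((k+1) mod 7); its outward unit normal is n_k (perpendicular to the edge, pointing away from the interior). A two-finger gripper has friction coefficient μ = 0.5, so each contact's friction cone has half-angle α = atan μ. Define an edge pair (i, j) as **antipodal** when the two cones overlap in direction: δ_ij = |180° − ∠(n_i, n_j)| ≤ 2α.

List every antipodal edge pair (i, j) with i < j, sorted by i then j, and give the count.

count = 8; pairs: (0,3), (0,4), (1,4), (1,5), (2,4), (2,5), (3,6), (4,6)

α = atan 0.5 = 26.57°;  2α = 53.13°
n_0 = (+0.7212, -0.6927)
n_1 = (+0.9349, -0.3550)
n_2 = (+0.9406, +0.3394)
n_3 = (+0.0653, +0.9979)
n_4 = (-0.8483, +0.5295)
n_5 = (-0.8944, -0.4472)
n_6 = (+0.3451, -0.9386)
  (0,1): δ = 156.95°  ·
  (0,2): δ = 116.32°  ·
  (0,3): δ = 49.90°  ✓
  (0,4): δ = 11.87°  ✓
  (0,5): δ = 70.41°  ·
  (0,6): δ = 154.03°  ·
  (1,2): δ = 139.37°  ·
  (1,3): δ = 72.95°  ·
  (1,4): δ = 11.18°  ✓
  (1,5): δ = 47.36°  ✓
  (1,6): δ = 130.98°  ·
  (2,3): δ = 113.58°  ·
  (2,4): δ = 51.81°  ✓
  (2,5): δ = 6.72°  ✓
  (2,6): δ = 90.35°  ·
  (3,4): δ = 118.23°  ·
  (3,5): δ = 59.69°  ·
  (3,6): δ = 23.93°  ✓
  (4,5): δ = 121.46°  ·
  (4,6): δ = 37.84°  ✓
  (5,6): δ = 96.38°  ·
antipodal pairs: 8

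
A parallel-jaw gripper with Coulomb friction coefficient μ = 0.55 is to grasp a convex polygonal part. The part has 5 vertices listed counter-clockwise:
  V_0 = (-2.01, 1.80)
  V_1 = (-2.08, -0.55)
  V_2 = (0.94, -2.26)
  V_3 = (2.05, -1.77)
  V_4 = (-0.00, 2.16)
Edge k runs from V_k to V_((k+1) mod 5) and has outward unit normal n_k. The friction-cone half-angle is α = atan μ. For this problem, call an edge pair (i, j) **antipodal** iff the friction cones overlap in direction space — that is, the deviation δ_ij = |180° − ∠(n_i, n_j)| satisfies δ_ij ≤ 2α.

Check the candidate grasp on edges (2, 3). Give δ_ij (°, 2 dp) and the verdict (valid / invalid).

α = atan 0.55 = 28.81°;  2α = 57.62°
edge 2: e_2 = (+1.11, +0.49);  n_2 = (+0.4038, -0.9148)
edge 3: e_3 = (-2.05, +3.93);  n_3 = (+0.8866, +0.4625)
∠(n_2, n_3) = 93.73°
δ = |180° − 93.73°| = 86.27°
86.27° > 2α = 57.62°  →  invalid

δ = 86.27°, invalid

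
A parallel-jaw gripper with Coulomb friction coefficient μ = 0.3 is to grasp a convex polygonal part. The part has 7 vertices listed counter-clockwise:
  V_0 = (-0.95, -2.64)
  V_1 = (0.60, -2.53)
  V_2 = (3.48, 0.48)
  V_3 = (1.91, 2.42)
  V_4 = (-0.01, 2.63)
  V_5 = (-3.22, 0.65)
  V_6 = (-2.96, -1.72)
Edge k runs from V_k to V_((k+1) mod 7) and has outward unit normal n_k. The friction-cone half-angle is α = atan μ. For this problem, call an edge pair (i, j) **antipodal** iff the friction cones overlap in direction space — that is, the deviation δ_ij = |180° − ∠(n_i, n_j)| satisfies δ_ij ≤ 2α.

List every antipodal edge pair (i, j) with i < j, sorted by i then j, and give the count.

count = 6; pairs: (0,3), (0,4), (1,4), (2,5), (2,6), (3,6)

α = atan 0.3 = 16.70°;  2α = 33.40°
n_0 = (+0.0708, -0.9975)
n_1 = (+0.7225, -0.6913)
n_2 = (+0.7773, +0.6291)
n_3 = (+0.1087, +0.9941)
n_4 = (-0.5250, +0.8511)
n_5 = (-0.9940, -0.1091)
n_6 = (-0.4162, -0.9093)
  (0,1): δ = 137.79°  ·
  (0,2): δ = 55.08°  ·
  (0,3): δ = 10.30°  ✓
  (0,4): δ = 27.61°  ✓
  (0,5): δ = 92.20°  ·
  (0,6): δ = 151.35°  ·
  (1,2): δ = 97.28°  ·
  (1,3): δ = 52.51°  ·
  (1,4): δ = 14.60°  ✓
  (1,5): δ = 50.00°  ·
  (1,6): δ = 109.14°  ·
  (2,3): δ = 135.22°  ·
  (2,4): δ = 97.32°  ·
  (2,5): δ = 32.72°  ✓
  (2,6): δ = 26.42°  ✓
  (3,4): δ = 142.09°  ·
  (3,5): δ = 77.50°  ·
  (3,6): δ = 18.35°  ✓
  (4,5): δ = 115.41°  ·
  (4,6): δ = 56.26°  ·
  (5,6): δ = 120.85°  ·
antipodal pairs: 6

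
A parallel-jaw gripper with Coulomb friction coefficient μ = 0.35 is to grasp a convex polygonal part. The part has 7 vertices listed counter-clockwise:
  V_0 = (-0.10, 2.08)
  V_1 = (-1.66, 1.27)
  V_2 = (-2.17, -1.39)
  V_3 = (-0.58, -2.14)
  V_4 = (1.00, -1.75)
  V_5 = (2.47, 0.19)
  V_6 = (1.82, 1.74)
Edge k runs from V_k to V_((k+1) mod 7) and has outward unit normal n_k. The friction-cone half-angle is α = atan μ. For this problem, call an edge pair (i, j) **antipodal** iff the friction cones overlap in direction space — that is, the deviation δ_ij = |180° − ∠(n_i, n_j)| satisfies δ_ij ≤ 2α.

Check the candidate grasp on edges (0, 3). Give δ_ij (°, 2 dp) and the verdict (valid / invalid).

α = atan 0.35 = 19.29°;  2α = 38.58°
edge 0: e_0 = (-1.56, -0.81);  n_0 = (-0.4608, +0.8875)
edge 3: e_3 = (+1.58, +0.39);  n_3 = (+0.2396, -0.9709)
∠(n_0, n_3) = 166.43°
δ = |180° − 166.43°| = 13.57°
13.57° ≤ 2α = 38.58°  →  valid

δ = 13.57°, valid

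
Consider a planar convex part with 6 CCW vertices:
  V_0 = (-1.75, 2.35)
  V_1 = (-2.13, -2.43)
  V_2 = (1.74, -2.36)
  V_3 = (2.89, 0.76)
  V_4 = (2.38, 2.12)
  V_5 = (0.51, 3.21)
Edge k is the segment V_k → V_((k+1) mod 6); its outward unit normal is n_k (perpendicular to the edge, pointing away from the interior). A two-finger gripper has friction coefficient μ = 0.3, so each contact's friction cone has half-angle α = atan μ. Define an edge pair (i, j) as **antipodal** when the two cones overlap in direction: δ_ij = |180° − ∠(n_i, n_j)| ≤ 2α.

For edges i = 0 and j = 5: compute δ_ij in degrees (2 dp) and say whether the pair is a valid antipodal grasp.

α = atan 0.3 = 16.70°;  2α = 33.40°
edge 0: e_0 = (-0.38, -4.78);  n_0 = (-0.9969, +0.0792)
edge 5: e_5 = (-2.26, -0.86);  n_5 = (-0.3557, +0.9346)
∠(n_0, n_5) = 64.62°
δ = |180° − 64.62°| = 115.38°
115.38° > 2α = 33.40°  →  invalid

δ = 115.38°, invalid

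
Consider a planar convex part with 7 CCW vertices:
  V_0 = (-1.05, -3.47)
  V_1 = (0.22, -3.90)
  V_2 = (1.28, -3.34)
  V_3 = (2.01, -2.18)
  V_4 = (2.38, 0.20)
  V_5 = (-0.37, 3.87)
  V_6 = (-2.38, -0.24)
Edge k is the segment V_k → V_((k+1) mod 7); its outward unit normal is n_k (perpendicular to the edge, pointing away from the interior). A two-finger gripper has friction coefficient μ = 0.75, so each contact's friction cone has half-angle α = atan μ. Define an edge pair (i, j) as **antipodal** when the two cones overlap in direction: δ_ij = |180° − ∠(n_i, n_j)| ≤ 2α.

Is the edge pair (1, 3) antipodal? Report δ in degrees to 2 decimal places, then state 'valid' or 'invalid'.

α = atan 0.75 = 36.87°;  2α = 73.74°
edge 1: e_1 = (+1.06, +0.56);  n_1 = (+0.4671, -0.8842)
edge 3: e_3 = (+0.37, +2.38);  n_3 = (+0.9881, -0.1536)
∠(n_1, n_3) = 53.32°
δ = |180° − 53.32°| = 126.68°
126.68° > 2α = 73.74°  →  invalid

δ = 126.68°, invalid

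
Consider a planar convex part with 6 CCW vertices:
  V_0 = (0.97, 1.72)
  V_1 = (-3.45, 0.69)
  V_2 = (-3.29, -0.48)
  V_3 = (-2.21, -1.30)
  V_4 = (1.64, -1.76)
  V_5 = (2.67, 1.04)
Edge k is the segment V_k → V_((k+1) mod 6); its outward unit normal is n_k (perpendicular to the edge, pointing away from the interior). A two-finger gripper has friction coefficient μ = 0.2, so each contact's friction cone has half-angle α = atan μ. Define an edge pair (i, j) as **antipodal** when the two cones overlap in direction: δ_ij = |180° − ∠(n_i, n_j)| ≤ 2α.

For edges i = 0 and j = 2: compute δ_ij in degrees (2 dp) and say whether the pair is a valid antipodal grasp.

δ = 50.33°, invalid

α = atan 0.2 = 11.31°;  2α = 22.62°
edge 0: e_0 = (-4.42, -1.03);  n_0 = (-0.2270, +0.9739)
edge 2: e_2 = (+1.08, -0.82);  n_2 = (-0.6047, -0.7964)
∠(n_0, n_2) = 129.67°
δ = |180° − 129.67°| = 50.33°
50.33° > 2α = 22.62°  →  invalid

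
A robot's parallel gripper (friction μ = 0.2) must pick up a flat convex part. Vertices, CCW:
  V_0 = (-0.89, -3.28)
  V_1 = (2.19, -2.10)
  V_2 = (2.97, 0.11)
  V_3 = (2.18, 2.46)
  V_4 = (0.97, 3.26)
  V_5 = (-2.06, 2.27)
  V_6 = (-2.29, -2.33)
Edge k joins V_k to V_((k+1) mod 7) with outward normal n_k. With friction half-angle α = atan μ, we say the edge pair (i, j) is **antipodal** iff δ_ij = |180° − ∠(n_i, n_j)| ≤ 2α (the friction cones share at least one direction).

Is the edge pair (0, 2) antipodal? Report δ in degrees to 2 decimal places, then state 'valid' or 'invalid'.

α = atan 0.2 = 11.31°;  2α = 22.62°
edge 0: e_0 = (+3.08, +1.18);  n_0 = (+0.3578, -0.9338)
edge 2: e_2 = (-0.79, +2.35);  n_2 = (+0.9479, +0.3186)
∠(n_0, n_2) = 87.62°
δ = |180° − 87.62°| = 92.38°
92.38° > 2α = 22.62°  →  invalid

δ = 92.38°, invalid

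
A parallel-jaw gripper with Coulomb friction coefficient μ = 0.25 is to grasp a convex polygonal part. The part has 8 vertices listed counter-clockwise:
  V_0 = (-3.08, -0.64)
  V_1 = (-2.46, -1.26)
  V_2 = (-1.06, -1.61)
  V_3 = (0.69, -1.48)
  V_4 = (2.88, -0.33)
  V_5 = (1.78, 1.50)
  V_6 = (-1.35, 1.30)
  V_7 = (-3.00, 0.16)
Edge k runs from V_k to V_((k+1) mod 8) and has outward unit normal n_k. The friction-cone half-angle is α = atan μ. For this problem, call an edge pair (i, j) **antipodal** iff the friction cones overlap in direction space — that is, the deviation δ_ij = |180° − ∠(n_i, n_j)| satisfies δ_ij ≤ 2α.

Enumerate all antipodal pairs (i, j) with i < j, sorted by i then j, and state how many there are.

count = 5; pairs: (0,4), (1,5), (2,5), (3,5), (3,6)

α = atan 0.25 = 14.04°;  2α = 28.07°
n_0 = (-0.7071, -0.7071)
n_1 = (-0.2425, -0.9701)
n_2 = (+0.0741, -0.9973)
n_3 = (+0.4649, -0.8854)
n_4 = (+0.8571, +0.5152)
n_5 = (-0.0638, +0.9980)
n_6 = (-0.5684, +0.8227)
n_7 = (-0.9950, +0.0995)
  (0,1): δ = 149.04°  ·
  (0,2): δ = 130.75°  ·
  (0,3): δ = 107.30°  ·
  (0,4): δ = 13.99°  ✓
  (0,5): δ = 48.66°  ·
  (0,6): δ = 79.64°  ·
  (0,7): δ = 129.29°  ·
  (1,2): δ = 161.72°  ·
  (1,3): δ = 138.26°  ·
  (1,4): δ = 44.95°  ·
  (1,5): δ = 17.69°  ✓
  (1,6): δ = 48.68°  ·
  (1,7): δ = 98.33°  ·
  (2,3): δ = 156.54°  ·
  (2,4): δ = 63.24°  ·
  (2,5): δ = 0.59°  ✓
  (2,6): δ = 30.39°  ·
  (2,7): δ = 80.04°  ·
  (3,4): δ = 86.69°  ·
  (3,5): δ = 24.05°  ✓
  (3,6): δ = 6.94°  ✓
  (3,7): δ = 56.58°  ·
  (4,5): δ = 117.35°  ·
  (4,6): δ = 86.37°  ·
  (4,7): δ = 36.72°  ·
  (5,6): δ = 149.02°  ·
  (5,7): δ = 99.37°  ·
  (6,7): δ = 130.35°  ·
antipodal pairs: 5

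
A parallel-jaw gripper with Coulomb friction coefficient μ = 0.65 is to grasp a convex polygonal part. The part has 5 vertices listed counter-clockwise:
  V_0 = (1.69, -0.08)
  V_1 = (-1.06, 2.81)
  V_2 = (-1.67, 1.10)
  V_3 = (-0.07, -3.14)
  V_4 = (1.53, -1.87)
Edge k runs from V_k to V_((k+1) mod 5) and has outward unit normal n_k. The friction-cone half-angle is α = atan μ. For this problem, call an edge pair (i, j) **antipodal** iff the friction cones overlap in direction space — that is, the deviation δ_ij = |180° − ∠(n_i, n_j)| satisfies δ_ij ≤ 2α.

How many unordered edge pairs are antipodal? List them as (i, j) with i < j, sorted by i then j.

count = 5; pairs: (0,1), (0,2), (1,3), (1,4), (2,4)

α = atan 0.65 = 33.02°;  2α = 66.05°
n_0 = (+0.7244, +0.6893)
n_1 = (-0.9419, +0.3360)
n_2 = (-0.9356, -0.3531)
n_3 = (+0.6217, -0.7833)
n_4 = (+0.9960, -0.0890)
  (0,1): δ = 63.21°  ✓
  (0,2): δ = 22.90°  ✓
  (0,3): δ = 84.86°  ·
  (0,4): δ = 131.31°  ·
  (1,2): δ = 139.69°  ·
  (1,3): δ = 31.93°  ✓
  (1,4): δ = 14.52°  ✓
  (2,3): δ = 72.23°  ·
  (2,4): δ = 25.78°  ✓
  (3,4): δ = 133.55°  ·
antipodal pairs: 5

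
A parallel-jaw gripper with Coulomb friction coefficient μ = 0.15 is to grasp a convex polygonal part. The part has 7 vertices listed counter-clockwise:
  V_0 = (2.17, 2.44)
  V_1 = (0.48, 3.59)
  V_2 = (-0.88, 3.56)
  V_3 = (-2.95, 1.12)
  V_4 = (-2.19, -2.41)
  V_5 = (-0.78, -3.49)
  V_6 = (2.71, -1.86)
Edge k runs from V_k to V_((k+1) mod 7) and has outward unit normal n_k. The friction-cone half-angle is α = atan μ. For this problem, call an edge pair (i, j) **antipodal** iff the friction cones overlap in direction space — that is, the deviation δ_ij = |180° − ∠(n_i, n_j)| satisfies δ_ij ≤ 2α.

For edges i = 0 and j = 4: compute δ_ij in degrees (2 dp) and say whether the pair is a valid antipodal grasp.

δ = 3.22°, valid

α = atan 0.15 = 8.53°;  2α = 17.06°
edge 0: e_0 = (-1.69, +1.15);  n_0 = (+0.5626, +0.8267)
edge 4: e_4 = (+1.41, -1.08);  n_4 = (-0.6081, -0.7939)
∠(n_0, n_4) = 176.78°
δ = |180° − 176.78°| = 3.22°
3.22° ≤ 2α = 17.06°  →  valid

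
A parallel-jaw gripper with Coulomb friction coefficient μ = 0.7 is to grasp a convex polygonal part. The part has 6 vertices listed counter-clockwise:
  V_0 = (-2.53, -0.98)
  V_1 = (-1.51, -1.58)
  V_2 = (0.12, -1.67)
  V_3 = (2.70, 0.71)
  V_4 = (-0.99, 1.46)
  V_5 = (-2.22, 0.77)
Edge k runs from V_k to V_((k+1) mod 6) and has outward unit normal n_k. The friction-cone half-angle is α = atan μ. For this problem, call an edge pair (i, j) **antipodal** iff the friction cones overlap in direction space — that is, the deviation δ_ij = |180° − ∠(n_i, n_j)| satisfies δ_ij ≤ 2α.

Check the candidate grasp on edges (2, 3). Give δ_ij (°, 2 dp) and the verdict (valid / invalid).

δ = 54.18°, valid

α = atan 0.7 = 34.99°;  2α = 69.98°
edge 2: e_2 = (+2.58, +2.38);  n_2 = (+0.6780, -0.7350)
edge 3: e_3 = (-3.69, +0.75);  n_3 = (+0.1992, +0.9800)
∠(n_2, n_3) = 125.82°
δ = |180° − 125.82°| = 54.18°
54.18° ≤ 2α = 69.98°  →  valid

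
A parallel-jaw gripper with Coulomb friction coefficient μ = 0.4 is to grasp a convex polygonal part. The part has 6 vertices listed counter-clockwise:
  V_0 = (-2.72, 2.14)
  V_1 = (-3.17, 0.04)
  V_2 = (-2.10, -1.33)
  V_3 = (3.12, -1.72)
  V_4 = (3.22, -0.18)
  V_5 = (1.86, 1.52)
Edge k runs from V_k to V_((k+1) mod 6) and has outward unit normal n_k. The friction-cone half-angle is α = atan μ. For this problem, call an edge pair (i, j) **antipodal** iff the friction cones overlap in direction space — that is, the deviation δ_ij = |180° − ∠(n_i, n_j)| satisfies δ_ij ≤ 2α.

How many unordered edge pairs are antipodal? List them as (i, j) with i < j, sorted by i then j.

count = 4; pairs: (0,3), (1,3), (1,4), (2,5)

α = atan 0.4 = 21.80°;  2α = 43.60°
n_0 = (-0.9778, +0.2095)
n_1 = (-0.7881, -0.6155)
n_2 = (-0.0745, -0.9972)
n_3 = (+0.9979, -0.0648)
n_4 = (+0.7809, +0.6247)
n_5 = (+0.1341, +0.9910)
  (0,1): δ = 129.91°  ·
  (0,2): δ = 82.18°  ·
  (0,3): δ = 8.38°  ✓
  (0,4): δ = 50.75°  ·
  (0,5): δ = 94.39°  ·
  (1,2): δ = 132.26°  ·
  (1,3): δ = 41.71°  ✓
  (1,4): δ = 0.67°  ✓
  (1,5): δ = 44.30°  ·
  (2,3): δ = 89.44°  ·
  (2,4): δ = 47.07°  ·
  (2,5): δ = 3.44°  ✓
  (3,4): δ = 137.62°  ·
  (3,5): δ = 93.99°  ·
  (4,5): δ = 136.37°  ·
antipodal pairs: 4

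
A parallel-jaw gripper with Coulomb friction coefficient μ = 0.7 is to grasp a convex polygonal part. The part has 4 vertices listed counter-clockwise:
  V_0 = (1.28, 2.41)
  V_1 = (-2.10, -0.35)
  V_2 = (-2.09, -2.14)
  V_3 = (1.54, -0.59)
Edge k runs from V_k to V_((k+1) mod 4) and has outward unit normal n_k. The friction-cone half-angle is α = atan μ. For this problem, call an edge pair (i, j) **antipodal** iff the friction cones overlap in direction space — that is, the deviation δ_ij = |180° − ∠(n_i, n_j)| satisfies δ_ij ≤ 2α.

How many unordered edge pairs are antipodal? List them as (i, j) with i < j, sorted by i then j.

α = atan 0.7 = 34.99°;  2α = 69.98°
n_0 = (-0.6325, +0.7746)
n_1 = (-1.0000, -0.0056)
n_2 = (+0.3927, -0.9197)
n_3 = (+0.9963, +0.0863)
  (0,1): δ = 128.91°  ·
  (0,2): δ = 16.11°  ✓
  (0,3): δ = 55.72°  ✓
  (1,2): δ = 67.20°  ✓
  (1,3): δ = 4.63°  ✓
  (2,3): δ = 108.17°  ·
antipodal pairs: 4

count = 4; pairs: (0,2), (0,3), (1,2), (1,3)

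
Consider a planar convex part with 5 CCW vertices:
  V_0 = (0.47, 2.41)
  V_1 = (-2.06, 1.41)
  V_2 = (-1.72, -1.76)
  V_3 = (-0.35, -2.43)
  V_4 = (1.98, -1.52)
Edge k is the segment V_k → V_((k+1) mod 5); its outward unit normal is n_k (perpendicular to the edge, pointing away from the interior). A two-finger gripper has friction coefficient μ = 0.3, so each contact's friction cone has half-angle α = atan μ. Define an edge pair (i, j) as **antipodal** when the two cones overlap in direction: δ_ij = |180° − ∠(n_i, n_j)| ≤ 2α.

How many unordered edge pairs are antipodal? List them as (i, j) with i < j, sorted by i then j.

count = 2; pairs: (0,3), (1,4)

α = atan 0.3 = 16.70°;  2α = 33.40°
n_0 = (-0.3676, +0.9300)
n_1 = (-0.9943, -0.1066)
n_2 = (-0.4393, -0.8983)
n_3 = (+0.3638, -0.9315)
n_4 = (+0.9335, +0.3587)
  (0,1): δ = 105.44°  ·
  (0,2): δ = 47.63°  ·
  (0,3): δ = 0.23°  ✓
  (0,4): δ = 89.45°  ·
  (1,2): δ = 122.18°  ·
  (1,3): δ = 74.79°  ·
  (1,4): δ = 14.90°  ✓
  (2,3): δ = 132.61°  ·
  (2,4): δ = 42.92°  ·
  (3,4): δ = 90.32°  ·
antipodal pairs: 2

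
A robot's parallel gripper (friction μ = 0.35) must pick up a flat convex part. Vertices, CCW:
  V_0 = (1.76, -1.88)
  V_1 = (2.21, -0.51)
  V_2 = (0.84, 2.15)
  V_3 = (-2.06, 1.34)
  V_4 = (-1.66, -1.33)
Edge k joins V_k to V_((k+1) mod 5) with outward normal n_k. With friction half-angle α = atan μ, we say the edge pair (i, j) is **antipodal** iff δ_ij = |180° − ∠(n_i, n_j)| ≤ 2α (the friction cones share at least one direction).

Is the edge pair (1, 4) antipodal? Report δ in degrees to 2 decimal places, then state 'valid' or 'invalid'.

δ = 53.61°, invalid

α = atan 0.35 = 19.29°;  2α = 38.58°
edge 1: e_1 = (-1.37, +2.66);  n_1 = (+0.8890, +0.4579)
edge 4: e_4 = (+3.42, -0.55);  n_4 = (-0.1588, -0.9873)
∠(n_1, n_4) = 126.39°
δ = |180° − 126.39°| = 53.61°
53.61° > 2α = 38.58°  →  invalid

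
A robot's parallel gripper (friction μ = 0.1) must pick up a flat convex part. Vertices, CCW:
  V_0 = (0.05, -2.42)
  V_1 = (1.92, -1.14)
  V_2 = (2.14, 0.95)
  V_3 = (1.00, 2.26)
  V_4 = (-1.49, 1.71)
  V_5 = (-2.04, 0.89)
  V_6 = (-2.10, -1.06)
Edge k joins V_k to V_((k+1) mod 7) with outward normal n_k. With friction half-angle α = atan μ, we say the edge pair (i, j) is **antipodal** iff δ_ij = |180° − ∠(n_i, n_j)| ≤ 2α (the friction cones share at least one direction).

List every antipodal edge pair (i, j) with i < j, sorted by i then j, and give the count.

α = atan 0.1 = 5.71°;  2α = 11.42°
n_0 = (+0.5648, -0.8252)
n_1 = (+0.9945, -0.1047)
n_2 = (+0.7544, +0.6565)
n_3 = (-0.2157, +0.9765)
n_4 = (-0.8305, +0.5570)
n_5 = (-0.9995, +0.0308)
n_6 = (-0.5346, -0.8451)
  (0,1): δ = 130.40°  ·
  (0,2): δ = 83.36°  ·
  (0,3): δ = 21.94°  ·
  (0,4): δ = 21.76°  ·
  (0,5): δ = 53.85°  ·
  (0,6): δ = 113.29°  ·
  (1,2): δ = 132.96°  ·
  (1,3): δ = 71.54°  ·
  (1,4): δ = 27.84°  ·
  (1,5): δ = 4.25°  ✓
  (1,6): δ = 63.69°  ·
  (2,3): δ = 118.58°  ·
  (2,4): δ = 74.88°  ·
  (2,5): δ = 42.79°  ·
  (2,6): δ = 16.65°  ·
  (3,4): δ = 136.31°  ·
  (3,5): δ = 104.22°  ·
  (3,6): δ = 44.77°  ·
  (4,5): δ = 147.91°  ·
  (4,6): δ = 88.46°  ·
  (5,6): δ = 120.55°  ·
antipodal pairs: 1

count = 1; pairs: (1,5)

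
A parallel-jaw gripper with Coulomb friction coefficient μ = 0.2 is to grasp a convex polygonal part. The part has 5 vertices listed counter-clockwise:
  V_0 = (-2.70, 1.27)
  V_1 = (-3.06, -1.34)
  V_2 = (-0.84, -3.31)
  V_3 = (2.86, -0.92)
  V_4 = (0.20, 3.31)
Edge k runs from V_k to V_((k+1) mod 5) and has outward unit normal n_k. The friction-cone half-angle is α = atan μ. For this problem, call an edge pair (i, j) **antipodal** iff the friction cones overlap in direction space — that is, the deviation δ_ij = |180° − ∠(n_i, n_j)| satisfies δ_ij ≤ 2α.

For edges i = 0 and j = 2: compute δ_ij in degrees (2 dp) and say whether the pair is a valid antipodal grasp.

α = atan 0.2 = 11.31°;  2α = 22.62°
edge 0: e_0 = (-0.36, -2.61);  n_0 = (-0.9906, +0.1366)
edge 2: e_2 = (+3.70, +2.39);  n_2 = (+0.5426, -0.8400)
∠(n_0, n_2) = 130.71°
δ = |180° − 130.71°| = 49.29°
49.29° > 2α = 22.62°  →  invalid

δ = 49.29°, invalid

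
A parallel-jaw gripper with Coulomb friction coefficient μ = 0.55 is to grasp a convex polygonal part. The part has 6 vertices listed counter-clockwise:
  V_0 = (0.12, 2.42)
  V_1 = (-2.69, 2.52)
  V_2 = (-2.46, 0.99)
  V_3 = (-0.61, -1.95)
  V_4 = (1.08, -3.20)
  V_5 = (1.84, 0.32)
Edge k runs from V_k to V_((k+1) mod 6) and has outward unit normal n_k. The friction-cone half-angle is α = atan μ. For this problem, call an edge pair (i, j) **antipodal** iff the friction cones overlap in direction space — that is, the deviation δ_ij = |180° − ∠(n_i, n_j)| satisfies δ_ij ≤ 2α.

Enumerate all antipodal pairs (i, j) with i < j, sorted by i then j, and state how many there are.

α = atan 0.55 = 28.81°;  2α = 57.62°
n_0 = (+0.0356, +0.9994)
n_1 = (-0.9889, -0.1487)
n_2 = (-0.8464, -0.5326)
n_3 = (-0.5947, -0.8040)
n_4 = (+0.9775, -0.2110)
n_5 = (+0.7736, +0.6336)
  (0,1): δ = 79.41°  ·
  (0,2): δ = 55.78°  ✓
  (0,3): δ = 34.45°  ✓
  (0,4): δ = 79.85°  ·
  (0,5): δ = 131.36°  ·
  (1,2): δ = 156.37°  ·
  (1,3): δ = 135.04°  ·
  (1,4): δ = 20.73°  ✓
  (1,5): δ = 30.77°  ✓
  (2,3): δ = 158.67°  ·
  (2,4): δ = 44.36°  ✓
  (2,5): δ = 7.14°  ✓
  (3,4): δ = 65.70°  ·
  (3,5): δ = 14.19°  ✓
  (4,5): δ = 128.50°  ·
antipodal pairs: 7

count = 7; pairs: (0,2), (0,3), (1,4), (1,5), (2,4), (2,5), (3,5)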